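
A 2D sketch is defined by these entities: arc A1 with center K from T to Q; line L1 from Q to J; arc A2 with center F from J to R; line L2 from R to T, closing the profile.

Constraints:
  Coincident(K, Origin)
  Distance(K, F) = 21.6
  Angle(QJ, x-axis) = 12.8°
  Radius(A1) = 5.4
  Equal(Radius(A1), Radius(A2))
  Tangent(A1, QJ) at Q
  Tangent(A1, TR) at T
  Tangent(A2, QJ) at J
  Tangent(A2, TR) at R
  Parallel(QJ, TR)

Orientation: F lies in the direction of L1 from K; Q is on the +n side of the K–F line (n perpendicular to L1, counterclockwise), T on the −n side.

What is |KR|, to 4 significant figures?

22.26

The slot axis is L1's direction at 12.8°, so u = (cos 12.8°, sin 12.8°) = (0.9751, 0.2215) and n = (−sin 12.8°, cos 12.8°) = (-0.2215, 0.9751). K is at the origin and F lies 21.6 along u from K, so F = 21.6·u = (21.06, 4.785). Tangency of A1 to both parallel lines with radius 5.4 puts Q and T at K ± 5.4·n: Q = (-1.196, 5.266), T = (1.196, -5.266). Equal radii place J and R the same way about F: J = F + 5.4·n = (19.87, 10.05), R = F − 5.4·n = (22.26, -0.4804). Then |KR| = |R − K| = 22.26.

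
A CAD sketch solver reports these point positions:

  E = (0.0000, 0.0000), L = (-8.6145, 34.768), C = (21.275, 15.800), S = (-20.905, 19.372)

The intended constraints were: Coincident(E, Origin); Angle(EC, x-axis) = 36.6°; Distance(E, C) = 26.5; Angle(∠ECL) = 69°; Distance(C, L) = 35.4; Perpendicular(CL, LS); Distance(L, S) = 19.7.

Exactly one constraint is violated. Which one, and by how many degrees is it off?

Perpendicular(CL, LS) — off by 6.20°.

E = (0.00, 0.00) ✓; EC at 36.60° ✓; |EC| = 26.50 ✓; ∠ECL = 69.00° ✓; |CL| = 35.40 ✓; ∠(CL, LS) = 83.80° ✗; |LS| = 19.70 ✓.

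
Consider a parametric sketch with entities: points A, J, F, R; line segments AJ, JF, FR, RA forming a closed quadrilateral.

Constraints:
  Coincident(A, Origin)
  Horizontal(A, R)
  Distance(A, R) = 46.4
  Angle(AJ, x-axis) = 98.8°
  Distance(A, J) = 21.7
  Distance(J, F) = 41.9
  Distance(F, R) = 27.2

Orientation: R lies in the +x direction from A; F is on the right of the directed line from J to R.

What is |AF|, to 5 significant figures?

25.016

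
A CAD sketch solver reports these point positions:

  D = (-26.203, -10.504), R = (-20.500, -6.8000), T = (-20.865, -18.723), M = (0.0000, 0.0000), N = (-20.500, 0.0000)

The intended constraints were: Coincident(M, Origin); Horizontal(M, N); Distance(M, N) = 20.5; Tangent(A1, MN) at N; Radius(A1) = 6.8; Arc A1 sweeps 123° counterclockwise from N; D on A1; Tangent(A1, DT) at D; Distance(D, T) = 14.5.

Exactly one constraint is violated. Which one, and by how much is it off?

Distance(D, T) = 14.5 — off by 4.70.

M = (0.00, 0.00) ✓; M.y = 0.00, N.y = 0.00 ✓; |MN| = 20.50 ✓; ∠(RN, NM) = 90.00° ✓; |RN| = 6.800 ✓; bearing(R→D) − bearing(R→N) = 123.0° ✓; |RD| = 6.800 ✓; ∠(RD, DT) = 90.00° ✓; |DT| = 9.800 ✗.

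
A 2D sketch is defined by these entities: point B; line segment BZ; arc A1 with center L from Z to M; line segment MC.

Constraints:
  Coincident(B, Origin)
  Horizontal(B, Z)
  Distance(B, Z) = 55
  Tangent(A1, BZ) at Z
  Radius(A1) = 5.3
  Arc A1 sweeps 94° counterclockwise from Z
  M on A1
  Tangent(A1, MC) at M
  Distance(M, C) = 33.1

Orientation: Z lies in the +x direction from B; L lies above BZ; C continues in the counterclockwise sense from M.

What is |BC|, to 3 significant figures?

69.7

B is at the origin; BZ is horizontal with |BZ| = 55.0 and Z on the +x side, so Z = (55.0, 0.00). Since A1 is tangent to BZ there, LZ ⟂ BZ, so L = Z + (0, 5.3) = (55.0, 5.30). On A1, Z sits at bearing -90° from L; a 94° counterclockwise sweep puts M at bearing 4°, so M = L + 5.3·(cos 4°, sin 4°) = (60.3, 5.67). A1 meets MC tangentially, so LM is at right angles to MC, so MC runs along (−sin 4°, cos 4°); with |MC| = 33.1, C = (58.0, 38.7). Then |BC| = |C − B| = 69.7.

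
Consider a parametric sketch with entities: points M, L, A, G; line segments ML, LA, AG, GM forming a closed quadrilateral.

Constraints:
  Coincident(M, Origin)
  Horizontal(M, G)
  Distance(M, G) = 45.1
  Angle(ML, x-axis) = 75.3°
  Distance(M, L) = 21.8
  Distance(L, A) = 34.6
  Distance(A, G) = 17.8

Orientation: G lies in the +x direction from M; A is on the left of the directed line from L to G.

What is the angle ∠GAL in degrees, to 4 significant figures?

113.8°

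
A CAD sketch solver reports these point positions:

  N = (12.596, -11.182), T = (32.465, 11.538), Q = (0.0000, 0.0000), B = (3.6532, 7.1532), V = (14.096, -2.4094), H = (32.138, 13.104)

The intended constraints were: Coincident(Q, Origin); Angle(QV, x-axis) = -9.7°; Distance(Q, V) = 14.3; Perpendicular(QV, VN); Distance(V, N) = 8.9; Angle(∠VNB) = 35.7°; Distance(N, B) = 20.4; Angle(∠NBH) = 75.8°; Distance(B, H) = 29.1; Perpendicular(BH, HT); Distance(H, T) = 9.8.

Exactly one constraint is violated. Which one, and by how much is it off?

Distance(H, T) = 9.8 — off by 8.20.

Q = (0.00, 0.00) ✓; QV at -9.700° ✓; |QV| = 14.30 ✓; ∠(QV, VN) = 90.00° ✓; |VN| = 8.900 ✓; ∠VNB = 35.70° ✓; |NB| = 20.40 ✓; ∠NBH = 75.80° ✓; |BH| = 29.10 ✓; ∠(BH, HT) = 90.01° ✓; |HT| = 1.600 ✗.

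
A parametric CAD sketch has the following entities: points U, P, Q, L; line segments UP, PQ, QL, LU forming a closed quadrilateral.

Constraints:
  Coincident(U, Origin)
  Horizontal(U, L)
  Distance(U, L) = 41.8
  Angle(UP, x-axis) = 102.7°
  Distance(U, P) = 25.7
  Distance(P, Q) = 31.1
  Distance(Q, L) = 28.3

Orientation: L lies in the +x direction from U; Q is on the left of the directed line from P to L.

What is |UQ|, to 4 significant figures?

34.29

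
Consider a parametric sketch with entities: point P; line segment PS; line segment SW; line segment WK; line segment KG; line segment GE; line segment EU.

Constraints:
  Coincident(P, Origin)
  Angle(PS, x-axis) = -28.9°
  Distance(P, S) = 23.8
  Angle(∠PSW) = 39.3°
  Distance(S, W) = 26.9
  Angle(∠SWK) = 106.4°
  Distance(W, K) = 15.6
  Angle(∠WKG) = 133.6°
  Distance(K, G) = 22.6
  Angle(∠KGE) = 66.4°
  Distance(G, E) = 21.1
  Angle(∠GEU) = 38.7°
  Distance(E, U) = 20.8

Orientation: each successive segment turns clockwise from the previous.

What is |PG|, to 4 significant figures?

19.53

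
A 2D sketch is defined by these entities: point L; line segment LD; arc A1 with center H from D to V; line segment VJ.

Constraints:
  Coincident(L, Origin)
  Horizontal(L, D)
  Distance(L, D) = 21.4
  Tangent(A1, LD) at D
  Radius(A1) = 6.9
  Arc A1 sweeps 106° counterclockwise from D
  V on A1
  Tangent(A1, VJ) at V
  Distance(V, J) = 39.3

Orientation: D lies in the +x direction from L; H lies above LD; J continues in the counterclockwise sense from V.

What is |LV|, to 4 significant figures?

29.38

Tangency of A1 to LD means the radius HD is perpendicular to LD, so H = D + (0, 6.9) = (21.40, 6.900). On A1, D sits at bearing -90° from H; a 106° counterclockwise sweep puts V at bearing 16°, so V = H + 6.9·(cos 16°, sin 16°) = (28.03, 8.802). Then |LV| = |V − L| = 29.38.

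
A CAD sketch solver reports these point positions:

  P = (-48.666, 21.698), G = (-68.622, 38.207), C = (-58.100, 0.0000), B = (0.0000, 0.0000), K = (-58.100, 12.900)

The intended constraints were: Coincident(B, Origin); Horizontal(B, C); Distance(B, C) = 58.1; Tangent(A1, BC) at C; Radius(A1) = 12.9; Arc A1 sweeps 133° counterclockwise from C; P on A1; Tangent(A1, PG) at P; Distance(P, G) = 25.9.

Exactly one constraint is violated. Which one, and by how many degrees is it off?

Tangent(A1, PG) at P — off by 7.40°.

B = (0.00, 0.00) ✓; B.y = 0.00, C.y = 0.00 ✓; |BC| = 58.10 ✓; ∠(KC, CB) = 90.00° ✓; |KC| = 12.90 ✓; bearing(K→P) − bearing(K→C) = 133.0° ✓; |KP| = 12.90 ✓; ∠(KP, PG) = 82.60° ✗; |PG| = 25.90 ✓.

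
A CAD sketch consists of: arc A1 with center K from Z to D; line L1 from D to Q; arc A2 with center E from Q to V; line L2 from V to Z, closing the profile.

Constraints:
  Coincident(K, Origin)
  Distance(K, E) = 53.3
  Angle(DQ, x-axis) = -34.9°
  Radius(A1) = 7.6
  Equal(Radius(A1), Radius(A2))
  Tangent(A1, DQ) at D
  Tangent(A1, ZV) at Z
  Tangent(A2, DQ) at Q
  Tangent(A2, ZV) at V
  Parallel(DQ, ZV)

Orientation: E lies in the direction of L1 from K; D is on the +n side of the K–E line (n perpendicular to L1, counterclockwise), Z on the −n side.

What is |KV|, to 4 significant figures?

53.84

The slot axis is L1's direction at -34.9°, so u = (cos -34.9°, sin -34.9°) = (0.8202, -0.5721) and n = (−sin -34.9°, cos -34.9°) = (0.5721, 0.8202). K is at the origin and E lies 53.3 along u from K, so E = 53.3·u = (43.71, -30.50). Tangency of A1 to both parallel lines with radius 7.6 puts D and Z at K ± 7.6·n: D = (4.348, 6.233), Z = (-4.348, -6.233). Equal radii place Q and V the same way about E: Q = E + 7.6·n = (48.06, -24.26), V = E − 7.6·n = (39.37, -36.73). Then |KV| = |V − K| = 53.84.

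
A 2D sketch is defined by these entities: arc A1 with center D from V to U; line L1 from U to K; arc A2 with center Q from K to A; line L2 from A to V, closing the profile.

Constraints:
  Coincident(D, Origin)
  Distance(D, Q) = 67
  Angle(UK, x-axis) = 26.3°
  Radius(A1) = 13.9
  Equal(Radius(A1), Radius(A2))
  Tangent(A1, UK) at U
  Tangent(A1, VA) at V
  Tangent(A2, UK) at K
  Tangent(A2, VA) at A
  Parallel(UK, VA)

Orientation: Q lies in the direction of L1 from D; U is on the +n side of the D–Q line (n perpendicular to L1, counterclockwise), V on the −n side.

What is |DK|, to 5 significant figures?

68.427

The slot axis is L1's direction at 26.3°, so u = (cos 26.3°, sin 26.3°) = (0.89649, 0.44307) and n = (−sin 26.3°, cos 26.3°) = (-0.44307, 0.89649). D is at the origin and Q lies 67.0 along u from D, so Q = 67.0·u = (60.065, 29.686). Tangency of A1 to both parallel lines with radius 13.9 puts U and V at D ± 13.9·n: U = (-6.1587, 12.461), V = (6.1587, -12.461). Equal radii place K and A the same way about Q: K = Q + 13.9·n = (53.906, 42.147), A = Q − 13.9·n = (66.223, 17.225). Then |DK| = |K − D| = 68.427.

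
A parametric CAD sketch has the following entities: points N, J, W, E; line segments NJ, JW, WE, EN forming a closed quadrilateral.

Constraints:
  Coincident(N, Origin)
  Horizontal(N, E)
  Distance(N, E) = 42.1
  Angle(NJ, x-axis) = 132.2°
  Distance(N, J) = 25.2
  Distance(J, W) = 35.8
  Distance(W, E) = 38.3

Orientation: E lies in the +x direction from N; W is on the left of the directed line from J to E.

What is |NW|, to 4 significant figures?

33.92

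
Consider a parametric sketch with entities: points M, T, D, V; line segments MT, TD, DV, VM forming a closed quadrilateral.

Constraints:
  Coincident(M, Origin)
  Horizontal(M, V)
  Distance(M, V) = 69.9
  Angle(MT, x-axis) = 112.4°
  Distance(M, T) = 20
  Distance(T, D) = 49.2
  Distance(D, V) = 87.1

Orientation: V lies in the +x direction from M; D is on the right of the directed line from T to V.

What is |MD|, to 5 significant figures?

32.696

M is at the origin; M and V share the same y with |MV| = 69.9 and V in +x, so V = (69.9, 0). MT runs at 112.4° with |MT| = 20.0, so T = (-7.6214, 18.491). D is determined by |TD| = 49.2 and |DV| = 87.1 together: it lies at the intersection of circle(T, 49.2) and circle(V, 87.1). With |TV| = 79.696, the foot of the radical line on TV is 7.4390 from T and the perpendicular offset is √(49.2² − 7.4390²) = 48.634. Taking the right-of-TV solution: D = (-11.669, -30.542).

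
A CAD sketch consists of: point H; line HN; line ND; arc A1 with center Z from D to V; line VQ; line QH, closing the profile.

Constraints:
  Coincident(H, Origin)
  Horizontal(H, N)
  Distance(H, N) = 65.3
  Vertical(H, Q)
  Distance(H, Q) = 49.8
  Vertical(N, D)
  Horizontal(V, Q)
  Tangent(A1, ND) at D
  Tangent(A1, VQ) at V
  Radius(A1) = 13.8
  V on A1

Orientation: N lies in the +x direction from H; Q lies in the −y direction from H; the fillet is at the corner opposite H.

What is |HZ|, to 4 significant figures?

62.84

H is at the origin; H and N share the same y with |HN| = 65.3 and N on the +x side, so N = (65.30, 0.000). HQ is vertical with |HQ| = 49.8 and Q on the −y side, so Q = (0.000, -49.80). The virtual corner opposite H is at (65.30, -49.80). Since A1 is tangent to ND there, ZD ⟂ ND and tangency of A1 to VQ means the radius ZV is perpendicular to VQ, with radius 13.8, so the center Z sits 13.8 in from both sides at Z = (51.50, -36.00). Then |HZ| = |Z − H| = 62.84.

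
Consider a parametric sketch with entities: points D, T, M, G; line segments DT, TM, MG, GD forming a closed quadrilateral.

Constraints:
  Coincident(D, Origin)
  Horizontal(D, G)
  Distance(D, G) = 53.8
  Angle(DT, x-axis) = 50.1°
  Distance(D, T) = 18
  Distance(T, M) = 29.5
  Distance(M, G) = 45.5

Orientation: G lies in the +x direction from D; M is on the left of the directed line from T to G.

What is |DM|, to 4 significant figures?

47.46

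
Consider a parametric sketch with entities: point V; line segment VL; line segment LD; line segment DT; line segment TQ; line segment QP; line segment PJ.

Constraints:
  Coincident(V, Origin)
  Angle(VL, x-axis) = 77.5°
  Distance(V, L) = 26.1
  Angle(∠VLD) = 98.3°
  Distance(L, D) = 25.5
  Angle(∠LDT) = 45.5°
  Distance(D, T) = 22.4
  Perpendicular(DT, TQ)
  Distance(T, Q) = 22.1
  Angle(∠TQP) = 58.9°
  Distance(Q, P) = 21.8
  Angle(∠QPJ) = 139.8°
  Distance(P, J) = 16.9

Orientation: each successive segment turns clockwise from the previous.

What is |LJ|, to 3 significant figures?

30.5

V is at the origin; VL runs at 77.5° with length 26.1, so L = (5.65, 25.5). ∠VLD = 98.3° gives LD at -4.20° from the x-axis; with |LD| = 25.5, D = (31.1, 23.6). ∠LDT = 45.5° gives DT at -139° from the x-axis; with |DT| = 22.4, T = (14.3, 8.83). DT is perpendicular to TQ, so TQ runs at 131°; with |TQ| = 22.1, Q = (-0.334, 25.4). ∠TQP = 58.9° gives QP at 10.2° from the x-axis; with |QP| = 21.8, P = (21.1, 29.3). ∠QPJ = 139.8° gives PJ at -30.0° from the x-axis; with |PJ| = 16.9, J = (35.8, 20.8). Then |LJ| = |J − L| = 30.5.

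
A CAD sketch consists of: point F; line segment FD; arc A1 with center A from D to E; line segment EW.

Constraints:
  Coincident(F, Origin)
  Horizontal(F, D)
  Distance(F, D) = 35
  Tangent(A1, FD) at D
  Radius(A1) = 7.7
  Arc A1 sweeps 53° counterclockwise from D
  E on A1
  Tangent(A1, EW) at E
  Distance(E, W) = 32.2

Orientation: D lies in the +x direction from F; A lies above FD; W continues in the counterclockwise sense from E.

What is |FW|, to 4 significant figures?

67.02

F is at the origin; FD is horizontal with |FD| = 35.0 and D on the +x side, so D = (35.00, 0.000). The tangent condition forces AD to be normal to FD, so A = D + (0, 7.7) = (35.00, 7.700). On A1, D sits at bearing -90° from A; a 53° counterclockwise sweep puts E at bearing -37°, so E = A + 7.7·(cos -37°, sin -37°) = (41.15, 3.066). Tangency of A1 to EW means the radius AE is perpendicular to EW, so EW runs along (−sin -37°, cos -37°); with |EW| = 32.2, W = (60.53, 28.78). Then |FW| = |W − F| = 67.02.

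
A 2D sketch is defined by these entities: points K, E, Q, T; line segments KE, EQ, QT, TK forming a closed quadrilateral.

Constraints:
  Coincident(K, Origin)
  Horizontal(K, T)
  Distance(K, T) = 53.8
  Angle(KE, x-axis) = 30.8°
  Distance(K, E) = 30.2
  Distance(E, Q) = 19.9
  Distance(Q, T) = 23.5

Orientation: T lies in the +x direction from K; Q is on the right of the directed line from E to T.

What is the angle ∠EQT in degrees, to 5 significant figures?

94.109°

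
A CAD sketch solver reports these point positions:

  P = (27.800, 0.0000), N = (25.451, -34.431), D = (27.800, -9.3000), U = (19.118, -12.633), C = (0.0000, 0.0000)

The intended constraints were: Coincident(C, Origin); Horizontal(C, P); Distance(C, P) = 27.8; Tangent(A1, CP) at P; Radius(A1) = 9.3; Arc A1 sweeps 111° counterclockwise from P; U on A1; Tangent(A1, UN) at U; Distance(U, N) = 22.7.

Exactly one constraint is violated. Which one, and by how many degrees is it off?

Tangent(A1, UN) at U — off by 4.80°.

C = (0.00, 0.00) ✓; C.y = 0.00, P.y = 0.00 ✓; |CP| = 27.80 ✓; ∠(DP, PC) = 90.00° ✓; |DP| = 9.300 ✓; bearing(D→U) − bearing(D→P) = 111.0° ✓; |DU| = 9.300 ✓; ∠(DU, UN) = 94.80° ✗; |UN| = 22.70 ✓.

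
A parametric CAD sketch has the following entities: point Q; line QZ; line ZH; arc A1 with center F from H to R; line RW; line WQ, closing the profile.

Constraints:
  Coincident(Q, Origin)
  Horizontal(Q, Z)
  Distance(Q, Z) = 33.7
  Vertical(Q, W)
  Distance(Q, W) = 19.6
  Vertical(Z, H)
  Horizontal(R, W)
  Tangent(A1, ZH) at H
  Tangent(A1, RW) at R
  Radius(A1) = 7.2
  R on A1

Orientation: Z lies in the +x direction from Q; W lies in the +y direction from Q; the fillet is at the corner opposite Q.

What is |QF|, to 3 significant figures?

29.3

Q is at the origin; QZ is horizontal with |QZ| = 33.7 and Z on the +x side, so Z = (33.7, 0.00). QW is vertical with |QW| = 19.6 and W on the +y side, so W = (0.00, 19.6). The virtual corner opposite Q is at (33.7, 19.6). Since A1 is tangent to ZH there, FH ⟂ ZH and the tangent condition forces FR to be normal to RW, with radius 7.2, so the center F sits 7.2 in from both sides at F = (26.5, 12.4). Then |QF| = |F − Q| = 29.3.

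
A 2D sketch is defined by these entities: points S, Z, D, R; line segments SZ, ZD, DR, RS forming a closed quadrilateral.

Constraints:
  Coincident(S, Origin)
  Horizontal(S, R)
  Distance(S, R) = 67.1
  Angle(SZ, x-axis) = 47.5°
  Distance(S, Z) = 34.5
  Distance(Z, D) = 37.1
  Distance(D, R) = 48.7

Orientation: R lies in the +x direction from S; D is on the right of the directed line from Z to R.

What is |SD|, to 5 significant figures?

22.874

Checks: |SR| = 67.10 ✓; |SZ| = 34.50 ✓; |ZD| = 37.10 ✓; |DR| = 48.70 ✓.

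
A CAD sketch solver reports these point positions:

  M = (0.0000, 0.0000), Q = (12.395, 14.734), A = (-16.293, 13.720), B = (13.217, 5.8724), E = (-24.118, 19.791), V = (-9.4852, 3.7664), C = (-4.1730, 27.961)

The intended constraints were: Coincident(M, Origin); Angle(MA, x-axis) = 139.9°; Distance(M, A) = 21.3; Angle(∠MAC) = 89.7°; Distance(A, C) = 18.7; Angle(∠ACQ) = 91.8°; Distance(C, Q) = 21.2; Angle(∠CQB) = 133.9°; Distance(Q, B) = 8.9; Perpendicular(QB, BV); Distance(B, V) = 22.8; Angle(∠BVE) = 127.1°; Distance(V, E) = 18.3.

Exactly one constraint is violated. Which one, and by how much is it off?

Distance(V, E) = 18.3 — off by 3.40.

M = (0.00, 0.00) ✓; MA at 139.9° ✓; |MA| = 21.30 ✓; ∠MAC = 89.70° ✓; |AC| = 18.70 ✓; ∠ACQ = 91.80° ✓; |CQ| = 21.20 ✓; ∠CQB = 133.9° ✓; |QB| = 8.900 ✓; ∠(QB, BV) = 90.00° ✓; |BV| = 22.80 ✓; ∠BVE = 127.1° ✓; |VE| = 21.70 ✗.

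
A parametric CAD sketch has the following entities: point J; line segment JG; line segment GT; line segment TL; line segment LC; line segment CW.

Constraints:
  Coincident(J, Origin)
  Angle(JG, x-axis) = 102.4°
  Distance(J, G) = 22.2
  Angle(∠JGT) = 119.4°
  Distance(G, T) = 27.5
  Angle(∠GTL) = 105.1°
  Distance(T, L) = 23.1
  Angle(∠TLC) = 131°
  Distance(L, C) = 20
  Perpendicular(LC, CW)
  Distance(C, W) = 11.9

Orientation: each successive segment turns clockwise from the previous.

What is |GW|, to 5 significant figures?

34.597

∠TLC = 131.0° gives LC at -82.100° from the x-axis; with |LC| = 20.0, C = (37.834, 7.5866). LC is perpendicular to CW, so CW runs at -172.10°; with |CW| = 11.9, W = (26.047, 5.9510). Then |GW| = |W − G| = 34.597.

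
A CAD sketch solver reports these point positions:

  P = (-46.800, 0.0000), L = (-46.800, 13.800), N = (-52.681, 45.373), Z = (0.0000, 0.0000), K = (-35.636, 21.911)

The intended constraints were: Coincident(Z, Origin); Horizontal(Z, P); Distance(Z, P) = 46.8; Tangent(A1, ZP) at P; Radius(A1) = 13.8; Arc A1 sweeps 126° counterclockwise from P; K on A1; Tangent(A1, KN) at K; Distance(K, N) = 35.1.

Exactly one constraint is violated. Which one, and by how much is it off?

Distance(K, N) = 35.1 — off by 6.10.

Z = (0.00, 0.00) ✓; Z.y = 0.00, P.y = 0.00 ✓; |ZP| = 46.80 ✓; ∠(LP, PZ) = 90.00° ✓; |LP| = 13.80 ✓; bearing(L→K) − bearing(L→P) = 126.0° ✓; |LK| = 13.80 ✓; ∠(LK, KN) = 90.00° ✓; |KN| = 29.00 ✗.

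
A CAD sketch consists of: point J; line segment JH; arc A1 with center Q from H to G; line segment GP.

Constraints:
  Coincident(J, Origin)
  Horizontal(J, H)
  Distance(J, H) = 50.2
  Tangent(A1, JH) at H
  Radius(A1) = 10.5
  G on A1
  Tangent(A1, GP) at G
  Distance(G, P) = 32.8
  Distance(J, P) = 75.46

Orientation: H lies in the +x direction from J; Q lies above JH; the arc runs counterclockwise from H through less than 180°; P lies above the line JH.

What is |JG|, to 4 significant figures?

61.51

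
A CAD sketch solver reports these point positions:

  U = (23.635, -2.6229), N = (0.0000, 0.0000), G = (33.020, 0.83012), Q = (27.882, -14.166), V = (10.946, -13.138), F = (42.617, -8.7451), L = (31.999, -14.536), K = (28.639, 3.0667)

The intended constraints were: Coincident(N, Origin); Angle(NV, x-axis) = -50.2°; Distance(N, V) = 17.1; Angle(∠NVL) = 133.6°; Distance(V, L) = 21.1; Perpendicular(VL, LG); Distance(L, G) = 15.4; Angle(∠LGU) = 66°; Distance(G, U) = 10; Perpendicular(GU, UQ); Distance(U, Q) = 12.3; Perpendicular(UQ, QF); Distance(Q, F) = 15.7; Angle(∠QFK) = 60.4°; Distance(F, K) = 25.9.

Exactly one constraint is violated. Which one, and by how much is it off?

Distance(F, K) = 25.9 — off by 7.60.

N = (0.00, 0.00) ✓; NV at -50.20° ✓; |NV| = 17.10 ✓; ∠NVL = 133.6° ✓; |VL| = 21.10 ✓; ∠(VL, LG) = 90.00° ✓; |LG| = 15.40 ✓; ∠LGU = 66.00° ✓; |GU| = 10.00 ✓; ∠(GU, UQ) = 90.00° ✓; |UQ| = 12.30 ✓; ∠(UQ, QF) = 90.00° ✓; |QF| = 15.70 ✓; ∠QFK = 60.40° ✓; |FK| = 18.30 ✗.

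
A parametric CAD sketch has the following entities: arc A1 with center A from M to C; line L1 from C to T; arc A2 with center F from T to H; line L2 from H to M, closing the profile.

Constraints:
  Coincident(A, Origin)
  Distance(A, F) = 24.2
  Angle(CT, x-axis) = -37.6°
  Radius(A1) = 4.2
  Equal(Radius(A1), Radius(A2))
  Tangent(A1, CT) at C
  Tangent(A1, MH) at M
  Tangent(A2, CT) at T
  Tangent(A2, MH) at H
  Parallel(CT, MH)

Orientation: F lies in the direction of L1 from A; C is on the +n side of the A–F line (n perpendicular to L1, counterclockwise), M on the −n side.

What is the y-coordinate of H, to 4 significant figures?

-18.09

The slot axis is L1's direction at -37.6°, so u = (cos -37.6°, sin -37.6°) = (0.7923, -0.6101) and n = (−sin -37.6°, cos -37.6°) = (0.6101, 0.7923). A is at the origin and F lies 24.2 along u from A, so F = 24.2·u = (19.17, -14.77). Tangency of A1 to both parallel lines with radius 4.2 puts C and M at A ± 4.2·n: C = (2.563, 3.328), M = (-2.563, -3.328). Equal radii place T and H the same way about F: T = F + 4.2·n = (21.74, -11.44), H = F − 4.2·n = (16.61, -18.09). So H.y = -18.09.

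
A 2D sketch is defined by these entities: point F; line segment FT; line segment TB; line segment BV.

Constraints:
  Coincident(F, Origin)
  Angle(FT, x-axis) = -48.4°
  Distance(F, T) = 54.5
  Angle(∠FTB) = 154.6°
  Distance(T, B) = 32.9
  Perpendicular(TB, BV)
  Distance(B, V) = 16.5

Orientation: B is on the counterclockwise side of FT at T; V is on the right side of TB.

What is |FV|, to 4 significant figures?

91.30

F is at the origin; FT runs at -48.4° with length 54.5, so T = 54.5·(cos -48.4°, sin -48.4°) = (36.18, -40.75). ∠FTB = 154.6°, so TB runs at -48.4° + (180° − 154.6°) = -23.00° from the x-axis; with |TB| = 32.9, B = T + 32.9·(cos -23.00°, sin -23.00°) = (66.47, -53.61). The perpendicularity gives BV at right angles to TB; with |BV| = 16.5 on the right of TB, V = B + 16.5·(-0.3907, -0.9205) = (60.02, -68.80). Then |FV| = |V − F| = 91.30.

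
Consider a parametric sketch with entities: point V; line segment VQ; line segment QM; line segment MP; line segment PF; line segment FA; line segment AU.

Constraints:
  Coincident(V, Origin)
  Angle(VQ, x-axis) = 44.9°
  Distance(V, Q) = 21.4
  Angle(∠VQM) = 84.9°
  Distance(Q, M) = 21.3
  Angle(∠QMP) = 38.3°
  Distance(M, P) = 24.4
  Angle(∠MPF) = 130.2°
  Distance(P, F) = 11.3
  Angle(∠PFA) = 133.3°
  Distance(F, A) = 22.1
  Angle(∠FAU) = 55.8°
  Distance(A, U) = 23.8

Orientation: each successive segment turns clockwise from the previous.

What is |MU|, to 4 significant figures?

18.74

V is at the origin; VQ runs at 44.9° with length 21.4, so Q = (15.16, 15.11). ∠VQM = 84.9° gives QM at -50.20° from the x-axis; with |QM| = 21.3, M = (28.79, -1.259). ∠QMP = 38.3° gives MP at 168.1° from the x-axis; with |MP| = 24.4, P = (4.917, 3.773). ∠MPF = 130.2° gives PF at 118.3° from the x-axis; with |PF| = 11.3, F = (-0.4400, 13.72). ∠PFA = 133.3° gives FA at 71.60° from the x-axis; with |FA| = 22.1, A = (6.536, 34.69). ∠FAU = 55.8° gives AU at -52.60° from the x-axis; with |AU| = 23.8, U = (20.99, 15.79). Then |MU| = |U − M| = 18.74.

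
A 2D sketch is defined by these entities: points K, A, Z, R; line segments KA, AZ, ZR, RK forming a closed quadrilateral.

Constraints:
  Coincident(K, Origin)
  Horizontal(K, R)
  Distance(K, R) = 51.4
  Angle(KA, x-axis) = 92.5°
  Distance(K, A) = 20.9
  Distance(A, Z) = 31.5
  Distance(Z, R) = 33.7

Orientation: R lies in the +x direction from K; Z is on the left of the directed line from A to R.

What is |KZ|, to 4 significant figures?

39.91

Checks: |AZ| = 31.50 ✓; |ZR| = 33.70 ✓.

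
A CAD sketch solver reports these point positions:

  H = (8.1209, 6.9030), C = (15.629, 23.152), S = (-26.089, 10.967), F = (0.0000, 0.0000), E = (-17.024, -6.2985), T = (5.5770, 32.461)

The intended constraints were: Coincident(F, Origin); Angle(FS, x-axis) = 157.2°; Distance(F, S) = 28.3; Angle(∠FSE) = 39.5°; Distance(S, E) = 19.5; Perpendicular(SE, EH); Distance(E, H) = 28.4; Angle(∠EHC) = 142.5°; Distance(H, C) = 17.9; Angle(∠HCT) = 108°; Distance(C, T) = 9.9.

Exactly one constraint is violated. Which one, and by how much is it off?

Distance(C, T) = 9.9 — off by 3.80.

F = (0.00, 0.00) ✓; FS at 157.2° ✓; |FS| = 28.30 ✓; ∠FSE = 39.50° ✓; |SE| = 19.50 ✓; ∠(SE, EH) = 90.00° ✓; |EH| = 28.40 ✓; ∠EHC = 142.5° ✓; |HC| = 17.90 ✓; ∠HCT = 108.0° ✓; |CT| = 13.70 ✗.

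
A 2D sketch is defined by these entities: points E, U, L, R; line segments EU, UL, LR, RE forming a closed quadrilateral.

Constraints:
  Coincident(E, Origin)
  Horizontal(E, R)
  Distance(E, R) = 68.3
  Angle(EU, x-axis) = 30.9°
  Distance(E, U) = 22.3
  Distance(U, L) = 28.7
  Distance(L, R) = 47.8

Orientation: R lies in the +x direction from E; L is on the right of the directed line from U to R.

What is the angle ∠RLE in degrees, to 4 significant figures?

123.7°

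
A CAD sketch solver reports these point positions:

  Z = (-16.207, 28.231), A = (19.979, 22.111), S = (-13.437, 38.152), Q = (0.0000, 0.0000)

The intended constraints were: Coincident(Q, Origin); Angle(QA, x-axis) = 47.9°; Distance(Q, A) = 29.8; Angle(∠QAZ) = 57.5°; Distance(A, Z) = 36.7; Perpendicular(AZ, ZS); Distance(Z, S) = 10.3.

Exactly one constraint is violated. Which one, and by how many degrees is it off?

Perpendicular(AZ, ZS) — off by 6.00°.

Q = (0.00, 0.00) ✓; QA at 47.90° ✓; |QA| = 29.80 ✓; ∠QAZ = 57.50° ✓; |AZ| = 36.70 ✓; ∠(AZ, ZS) = 96.00° ✗; |ZS| = 10.30 ✓.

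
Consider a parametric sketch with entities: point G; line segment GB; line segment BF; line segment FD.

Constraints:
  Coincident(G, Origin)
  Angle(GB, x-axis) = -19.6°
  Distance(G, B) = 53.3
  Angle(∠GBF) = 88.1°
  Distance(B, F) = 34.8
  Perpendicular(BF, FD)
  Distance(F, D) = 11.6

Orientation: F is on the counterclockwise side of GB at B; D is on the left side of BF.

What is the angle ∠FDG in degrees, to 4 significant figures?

141.6°

∠GBF = 88.1°, so BF runs at -19.6° + (180° − 88.1°) = 72.30° from the x-axis; with |BF| = 34.8, F = B + 34.8·(cos 72.30°, sin 72.30°) = (60.79, 15.27). BF ⟂ FD; with |FD| = 11.6 on the left of BF, D = F + 11.6·(-0.9527, 0.3040) = (49.74, 18.80). Then cos ∠FDG = DF·DG / (|DF||DG|), giving 141.6°.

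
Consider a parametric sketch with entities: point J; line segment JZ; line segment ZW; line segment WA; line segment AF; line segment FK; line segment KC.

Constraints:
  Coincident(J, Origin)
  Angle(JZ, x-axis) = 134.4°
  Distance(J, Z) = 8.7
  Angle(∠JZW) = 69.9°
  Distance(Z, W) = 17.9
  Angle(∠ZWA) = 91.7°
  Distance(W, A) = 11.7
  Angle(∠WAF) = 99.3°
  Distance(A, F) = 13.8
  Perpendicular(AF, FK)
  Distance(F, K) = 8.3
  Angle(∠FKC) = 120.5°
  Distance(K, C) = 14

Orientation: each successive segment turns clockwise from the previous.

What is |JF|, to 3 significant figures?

6.39

∠ZWA = 91.7° gives WA at -64.0° from the x-axis; with |WA| = 11.7, A = (15.4, 3.07). ∠WAF = 99.3° gives AF at -145° from the x-axis; with |AF| = 13.8, F = (4.09, -4.91). Then |JF| = |F − J| = 6.39.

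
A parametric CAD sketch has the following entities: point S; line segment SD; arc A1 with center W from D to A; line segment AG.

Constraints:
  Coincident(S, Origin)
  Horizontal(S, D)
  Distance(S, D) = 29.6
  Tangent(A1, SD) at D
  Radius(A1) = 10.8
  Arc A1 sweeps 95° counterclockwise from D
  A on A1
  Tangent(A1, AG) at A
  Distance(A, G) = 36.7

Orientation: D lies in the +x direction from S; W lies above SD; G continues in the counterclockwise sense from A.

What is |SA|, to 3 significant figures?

42.0

Since A1 is tangent to SD there, WD ⟂ SD, so W = D + (0, 10.8) = (29.6, 10.8). On A1, D sits at bearing -90° from W; a 95° counterclockwise sweep puts A at bearing 5°, so A = W + 10.8·(cos 5°, sin 5°) = (40.4, 11.7). Then |SA| = |A − S| = 42.0.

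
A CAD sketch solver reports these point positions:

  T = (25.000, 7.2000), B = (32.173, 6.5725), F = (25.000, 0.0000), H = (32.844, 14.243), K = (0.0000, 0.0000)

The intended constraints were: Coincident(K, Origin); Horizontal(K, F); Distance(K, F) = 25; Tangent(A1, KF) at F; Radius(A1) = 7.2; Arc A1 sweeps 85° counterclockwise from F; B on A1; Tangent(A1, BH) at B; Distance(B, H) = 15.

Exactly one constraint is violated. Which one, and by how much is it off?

Distance(B, H) = 15 — off by 7.30.

K = (0.00, 0.00) ✓; K.y = 0.00, F.y = 0.00 ✓; |KF| = 25.00 ✓; ∠(TF, FK) = 90.00° ✓; |TF| = 7.200 ✓; bearing(T→B) − bearing(T→F) = 85.00° ✓; |TB| = 7.200 ✓; ∠(TB, BH) = 90.00° ✓; |BH| = 7.700 ✗.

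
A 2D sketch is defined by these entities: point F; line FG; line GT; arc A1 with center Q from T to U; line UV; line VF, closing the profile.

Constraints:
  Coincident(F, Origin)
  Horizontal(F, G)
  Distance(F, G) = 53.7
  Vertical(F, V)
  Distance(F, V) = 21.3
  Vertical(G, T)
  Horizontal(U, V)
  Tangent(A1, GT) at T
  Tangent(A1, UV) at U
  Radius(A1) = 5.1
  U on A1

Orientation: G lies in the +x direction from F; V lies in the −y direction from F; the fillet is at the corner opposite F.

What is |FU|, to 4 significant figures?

53.06

F is at the origin; FG is horizontal with |FG| = 53.7 and G on the +x side, so G = (53.70, 0.000). F and V share the same x with |FV| = 21.3 and V on the −y side, so V = (0.000, -21.30). The virtual corner opposite F is at (53.70, -21.30). Tangency of A1 to GT means the radius QT is perpendicular to GT and A1 meets UV tangentially, so QU is at right angles to UV, with radius 5.1, so the center Q sits 5.1 in from both sides at Q = (48.60, -16.20). That places the tangent points at T = (53.70, -16.20) on GT and U = (48.60, -21.30) on UV. Then |FU| = |U − F| = 53.06.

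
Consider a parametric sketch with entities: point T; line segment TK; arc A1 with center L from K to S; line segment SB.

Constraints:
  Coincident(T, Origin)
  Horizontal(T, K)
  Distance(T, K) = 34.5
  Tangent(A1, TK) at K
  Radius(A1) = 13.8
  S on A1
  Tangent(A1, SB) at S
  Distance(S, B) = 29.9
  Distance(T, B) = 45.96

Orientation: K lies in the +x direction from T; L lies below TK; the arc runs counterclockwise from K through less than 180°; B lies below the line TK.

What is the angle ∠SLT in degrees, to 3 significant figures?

16.5°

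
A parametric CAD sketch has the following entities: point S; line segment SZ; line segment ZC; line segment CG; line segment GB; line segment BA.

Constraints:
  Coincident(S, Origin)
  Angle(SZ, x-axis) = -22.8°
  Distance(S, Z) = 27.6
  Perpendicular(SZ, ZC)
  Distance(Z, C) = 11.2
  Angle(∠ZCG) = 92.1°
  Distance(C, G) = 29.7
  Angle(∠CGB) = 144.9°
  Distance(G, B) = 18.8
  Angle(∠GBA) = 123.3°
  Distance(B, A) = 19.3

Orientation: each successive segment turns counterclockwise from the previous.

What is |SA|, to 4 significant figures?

24.89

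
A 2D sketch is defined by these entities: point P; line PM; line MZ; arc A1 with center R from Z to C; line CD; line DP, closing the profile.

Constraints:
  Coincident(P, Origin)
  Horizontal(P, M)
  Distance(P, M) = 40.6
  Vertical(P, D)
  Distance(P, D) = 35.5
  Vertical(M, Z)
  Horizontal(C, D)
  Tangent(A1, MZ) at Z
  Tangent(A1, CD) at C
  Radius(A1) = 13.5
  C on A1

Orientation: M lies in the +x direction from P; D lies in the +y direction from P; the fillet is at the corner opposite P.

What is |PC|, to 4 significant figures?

44.66

The virtual corner opposite P is at (40.60, 35.50). Tangency of A1 to MZ means the radius RZ is perpendicular to MZ and since A1 is tangent to CD there, RC ⟂ CD, with radius 13.5, so the center R sits 13.5 in from both sides at R = (27.10, 22.00). That places the tangent points at Z = (40.60, 22.00) on MZ and C = (27.10, 35.50) on CD. Then |PC| = |C − P| = 44.66.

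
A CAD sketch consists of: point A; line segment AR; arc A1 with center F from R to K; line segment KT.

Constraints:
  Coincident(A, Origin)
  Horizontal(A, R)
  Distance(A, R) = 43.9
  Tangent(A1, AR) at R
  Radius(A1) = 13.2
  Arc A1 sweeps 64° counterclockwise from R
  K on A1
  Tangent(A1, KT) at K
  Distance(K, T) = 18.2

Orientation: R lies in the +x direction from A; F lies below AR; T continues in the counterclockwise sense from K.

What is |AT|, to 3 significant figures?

33.8

A is at the origin; A and R share the same y with |AR| = 43.9 and R on the +x side, so R = (43.9, 0.00). The tangent condition forces FR to be normal to AR, so F = R + (0, -13.2) = (43.9, -13.2). On A1, R sits at bearing 90° from F; a 64° counterclockwise sweep puts K at bearing 154°, so K = F + 13.2·(cos 154°, sin 154°) = (32.0, -7.41). Tangency of A1 to KT means the radius FK is perpendicular to KT, so KT runs along (−sin 154°, cos 154°); with |KT| = 18.2, T = (24.1, -23.8). Then |AT| = |T − A| = 33.8.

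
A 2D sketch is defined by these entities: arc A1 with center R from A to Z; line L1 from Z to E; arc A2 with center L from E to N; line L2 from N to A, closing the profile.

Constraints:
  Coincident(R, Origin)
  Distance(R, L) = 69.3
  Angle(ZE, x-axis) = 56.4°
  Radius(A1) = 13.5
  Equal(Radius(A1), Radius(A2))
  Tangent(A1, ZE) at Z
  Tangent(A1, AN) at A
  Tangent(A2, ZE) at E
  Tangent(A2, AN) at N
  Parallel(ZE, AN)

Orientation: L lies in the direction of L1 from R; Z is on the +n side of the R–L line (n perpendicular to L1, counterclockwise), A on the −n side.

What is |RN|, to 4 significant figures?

70.60

The slot axis is L1's direction at 56.4°, so u = (cos 56.4°, sin 56.4°) = (0.5534, 0.8329) and n = (−sin 56.4°, cos 56.4°) = (-0.8329, 0.5534). R is at the origin and L lies 69.3 along u from R, so L = 69.3·u = (38.35, 57.72). Tangency of A1 to both parallel lines with radius 13.5 puts Z and A at R ± 13.5·n: Z = (-11.24, 7.471), A = (11.24, -7.471). Equal radii place E and N the same way about L: E = L + 13.5·n = (27.11, 65.19), N = L − 13.5·n = (49.59, 50.25). Then |RN| = |N − R| = 70.60.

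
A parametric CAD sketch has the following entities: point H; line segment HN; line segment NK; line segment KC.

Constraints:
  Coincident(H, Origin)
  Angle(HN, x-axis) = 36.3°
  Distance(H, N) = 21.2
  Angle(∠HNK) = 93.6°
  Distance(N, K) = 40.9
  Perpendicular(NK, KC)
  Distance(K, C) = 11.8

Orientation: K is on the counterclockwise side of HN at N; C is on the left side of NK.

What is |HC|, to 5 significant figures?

43.256

H is at the origin; HN runs at 36.3° with length 21.2, so N = 21.2·(cos 36.3°, sin 36.3°) = (17.086, 12.551). ∠HNK = 93.6°, so NK runs at 36.3° + (180° − 93.6°) = 122.70° from the x-axis; with |NK| = 40.9, K = N + 40.9·(cos 122.70°, sin 122.70°) = (-5.0101, 46.968). NK ⟂ KC; with |KC| = 11.8 on the left of NK, C = K + 11.8·(-0.84151, -0.54024) = (-14.940, 40.594). Then |HC| = |C − H| = 43.256.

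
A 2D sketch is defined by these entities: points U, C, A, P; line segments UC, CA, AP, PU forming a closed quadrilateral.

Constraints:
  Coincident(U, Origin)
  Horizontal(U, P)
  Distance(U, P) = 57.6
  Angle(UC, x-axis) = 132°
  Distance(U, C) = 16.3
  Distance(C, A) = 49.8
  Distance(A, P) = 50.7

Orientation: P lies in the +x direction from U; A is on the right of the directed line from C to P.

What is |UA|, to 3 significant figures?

33.8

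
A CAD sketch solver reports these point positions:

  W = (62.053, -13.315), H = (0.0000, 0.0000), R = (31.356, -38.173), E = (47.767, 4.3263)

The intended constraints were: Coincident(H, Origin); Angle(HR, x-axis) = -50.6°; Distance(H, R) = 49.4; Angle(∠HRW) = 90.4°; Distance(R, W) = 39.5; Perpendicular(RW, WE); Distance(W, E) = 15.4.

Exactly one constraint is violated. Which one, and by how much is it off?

Distance(W, E) = 15.4 — off by 7.30.

H = (0.00, 0.00) ✓; HR at -50.60° ✓; |HR| = 49.40 ✓; ∠HRW = 90.40° ✓; |RW| = 39.50 ✓; ∠(RW, WE) = 90.00° ✓; |WE| = 22.70 ✗.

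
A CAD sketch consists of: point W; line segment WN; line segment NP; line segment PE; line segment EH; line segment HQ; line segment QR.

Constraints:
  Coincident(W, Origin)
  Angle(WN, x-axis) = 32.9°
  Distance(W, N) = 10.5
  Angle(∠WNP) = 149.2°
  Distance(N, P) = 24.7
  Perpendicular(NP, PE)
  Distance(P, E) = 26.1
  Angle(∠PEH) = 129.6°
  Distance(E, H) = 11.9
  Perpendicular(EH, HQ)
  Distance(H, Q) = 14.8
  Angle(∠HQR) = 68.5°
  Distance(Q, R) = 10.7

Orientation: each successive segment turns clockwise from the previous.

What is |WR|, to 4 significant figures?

28.70

W is at the origin; WN runs at 32.9° with length 10.5, so N = (8.816, 5.703). ∠WNP = 149.2° gives NP at 2.100° from the x-axis; with |NP| = 24.7, P = (33.50, 6.608). NP is perpendicular to PE, so PE runs at -87.90°; with |PE| = 26.1, E = (34.46, -19.47). ∠PEH = 129.6° gives EH at -138.3° from the x-axis; with |EH| = 11.9, H = (25.57, -27.39). The perpendicularity gives HQ at right angles to EH, so HQ runs at 131.7°; with |HQ| = 14.8, Q = (15.73, -16.34). ∠HQR = 68.5° gives QR at 20.20° from the x-axis; with |QR| = 10.7, R = (25.77, -12.65). Then |WR| = |R − W| = 28.70.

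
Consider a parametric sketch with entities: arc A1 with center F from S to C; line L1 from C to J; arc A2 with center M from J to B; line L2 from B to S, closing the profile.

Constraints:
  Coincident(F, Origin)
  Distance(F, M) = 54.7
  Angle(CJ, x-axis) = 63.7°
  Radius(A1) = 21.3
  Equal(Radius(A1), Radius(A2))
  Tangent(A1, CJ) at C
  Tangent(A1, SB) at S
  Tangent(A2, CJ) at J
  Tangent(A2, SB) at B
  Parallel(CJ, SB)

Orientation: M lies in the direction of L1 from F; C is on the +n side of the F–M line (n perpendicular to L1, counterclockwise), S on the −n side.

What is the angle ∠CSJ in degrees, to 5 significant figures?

52.089°

The slot axis is L1's direction at 63.7°, so u = (cos 63.7°, sin 63.7°) = (0.44307, 0.89649) and n = (−sin 63.7°, cos 63.7°) = (-0.89649, 0.44307). F is at the origin and M lies 54.7 along u from F, so M = 54.7·u = (24.236, 49.038). Tangency of A1 to both parallel lines with radius 21.3 puts C and S at F ± 21.3·n: C = (-19.095, 9.4374), S = (19.095, -9.4374). Equal radii place J and B the same way about M: J = M + 21.3·n = (5.1408, 58.475), B = M − 21.3·n = (43.331, 39.600). Then cos ∠CSJ = SC·SJ / (|SC||SJ|), giving 52.089°.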